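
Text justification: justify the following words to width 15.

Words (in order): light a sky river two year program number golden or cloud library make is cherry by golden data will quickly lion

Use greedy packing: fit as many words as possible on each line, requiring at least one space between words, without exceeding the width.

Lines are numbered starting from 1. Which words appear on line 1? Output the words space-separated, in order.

Answer: light a sky

Derivation:
Line 1: ['light', 'a', 'sky'] (min_width=11, slack=4)
Line 2: ['river', 'two', 'year'] (min_width=14, slack=1)
Line 3: ['program', 'number'] (min_width=14, slack=1)
Line 4: ['golden', 'or', 'cloud'] (min_width=15, slack=0)
Line 5: ['library', 'make', 'is'] (min_width=15, slack=0)
Line 6: ['cherry', 'by'] (min_width=9, slack=6)
Line 7: ['golden', 'data'] (min_width=11, slack=4)
Line 8: ['will', 'quickly'] (min_width=12, slack=3)
Line 9: ['lion'] (min_width=4, slack=11)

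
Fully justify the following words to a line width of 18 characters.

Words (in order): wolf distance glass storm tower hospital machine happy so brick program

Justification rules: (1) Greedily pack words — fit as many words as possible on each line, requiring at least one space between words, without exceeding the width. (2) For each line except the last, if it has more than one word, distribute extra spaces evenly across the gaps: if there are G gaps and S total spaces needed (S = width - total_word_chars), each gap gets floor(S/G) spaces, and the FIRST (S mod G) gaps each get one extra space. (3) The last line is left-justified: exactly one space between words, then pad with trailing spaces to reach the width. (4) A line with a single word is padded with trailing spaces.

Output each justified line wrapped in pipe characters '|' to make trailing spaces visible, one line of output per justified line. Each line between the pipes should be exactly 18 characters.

Line 1: ['wolf', 'distance'] (min_width=13, slack=5)
Line 2: ['glass', 'storm', 'tower'] (min_width=17, slack=1)
Line 3: ['hospital', 'machine'] (min_width=16, slack=2)
Line 4: ['happy', 'so', 'brick'] (min_width=14, slack=4)
Line 5: ['program'] (min_width=7, slack=11)

Answer: |wolf      distance|
|glass  storm tower|
|hospital   machine|
|happy   so   brick|
|program           |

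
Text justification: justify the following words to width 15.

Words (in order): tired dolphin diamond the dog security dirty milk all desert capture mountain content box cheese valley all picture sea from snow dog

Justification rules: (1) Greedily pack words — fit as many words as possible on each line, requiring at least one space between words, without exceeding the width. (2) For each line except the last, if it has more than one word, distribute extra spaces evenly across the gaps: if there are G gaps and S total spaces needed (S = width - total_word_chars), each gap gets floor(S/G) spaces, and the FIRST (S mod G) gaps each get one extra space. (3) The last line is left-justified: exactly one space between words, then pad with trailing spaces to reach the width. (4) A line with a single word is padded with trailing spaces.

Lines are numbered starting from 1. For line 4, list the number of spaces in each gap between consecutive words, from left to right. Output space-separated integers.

Line 1: ['tired', 'dolphin'] (min_width=13, slack=2)
Line 2: ['diamond', 'the', 'dog'] (min_width=15, slack=0)
Line 3: ['security', 'dirty'] (min_width=14, slack=1)
Line 4: ['milk', 'all', 'desert'] (min_width=15, slack=0)
Line 5: ['capture'] (min_width=7, slack=8)
Line 6: ['mountain'] (min_width=8, slack=7)
Line 7: ['content', 'box'] (min_width=11, slack=4)
Line 8: ['cheese', 'valley'] (min_width=13, slack=2)
Line 9: ['all', 'picture', 'sea'] (min_width=15, slack=0)
Line 10: ['from', 'snow', 'dog'] (min_width=13, slack=2)

Answer: 1 1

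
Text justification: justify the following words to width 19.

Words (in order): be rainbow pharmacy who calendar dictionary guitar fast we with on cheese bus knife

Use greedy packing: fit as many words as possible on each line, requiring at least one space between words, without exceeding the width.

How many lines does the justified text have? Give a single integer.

Answer: 5

Derivation:
Line 1: ['be', 'rainbow', 'pharmacy'] (min_width=19, slack=0)
Line 2: ['who', 'calendar'] (min_width=12, slack=7)
Line 3: ['dictionary', 'guitar'] (min_width=17, slack=2)
Line 4: ['fast', 'we', 'with', 'on'] (min_width=15, slack=4)
Line 5: ['cheese', 'bus', 'knife'] (min_width=16, slack=3)
Total lines: 5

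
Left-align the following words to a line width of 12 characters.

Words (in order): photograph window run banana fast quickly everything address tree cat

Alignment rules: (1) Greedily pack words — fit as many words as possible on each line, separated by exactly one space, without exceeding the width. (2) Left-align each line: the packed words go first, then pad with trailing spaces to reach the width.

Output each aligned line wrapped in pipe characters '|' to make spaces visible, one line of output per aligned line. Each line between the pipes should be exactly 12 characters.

Line 1: ['photograph'] (min_width=10, slack=2)
Line 2: ['window', 'run'] (min_width=10, slack=2)
Line 3: ['banana', 'fast'] (min_width=11, slack=1)
Line 4: ['quickly'] (min_width=7, slack=5)
Line 5: ['everything'] (min_width=10, slack=2)
Line 6: ['address', 'tree'] (min_width=12, slack=0)
Line 7: ['cat'] (min_width=3, slack=9)

Answer: |photograph  |
|window run  |
|banana fast |
|quickly     |
|everything  |
|address tree|
|cat         |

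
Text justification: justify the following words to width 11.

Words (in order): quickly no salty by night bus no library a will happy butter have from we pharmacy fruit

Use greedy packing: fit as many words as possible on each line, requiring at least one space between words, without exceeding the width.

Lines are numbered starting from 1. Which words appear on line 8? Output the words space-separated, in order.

Line 1: ['quickly', 'no'] (min_width=10, slack=1)
Line 2: ['salty', 'by'] (min_width=8, slack=3)
Line 3: ['night', 'bus'] (min_width=9, slack=2)
Line 4: ['no', 'library'] (min_width=10, slack=1)
Line 5: ['a', 'will'] (min_width=6, slack=5)
Line 6: ['happy'] (min_width=5, slack=6)
Line 7: ['butter', 'have'] (min_width=11, slack=0)
Line 8: ['from', 'we'] (min_width=7, slack=4)
Line 9: ['pharmacy'] (min_width=8, slack=3)
Line 10: ['fruit'] (min_width=5, slack=6)

Answer: from we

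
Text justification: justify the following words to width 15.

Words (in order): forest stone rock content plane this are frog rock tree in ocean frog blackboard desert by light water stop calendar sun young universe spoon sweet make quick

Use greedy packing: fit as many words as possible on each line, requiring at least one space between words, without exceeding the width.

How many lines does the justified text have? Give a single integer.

Answer: 12

Derivation:
Line 1: ['forest', 'stone'] (min_width=12, slack=3)
Line 2: ['rock', 'content'] (min_width=12, slack=3)
Line 3: ['plane', 'this', 'are'] (min_width=14, slack=1)
Line 4: ['frog', 'rock', 'tree'] (min_width=14, slack=1)
Line 5: ['in', 'ocean', 'frog'] (min_width=13, slack=2)
Line 6: ['blackboard'] (min_width=10, slack=5)
Line 7: ['desert', 'by', 'light'] (min_width=15, slack=0)
Line 8: ['water', 'stop'] (min_width=10, slack=5)
Line 9: ['calendar', 'sun'] (min_width=12, slack=3)
Line 10: ['young', 'universe'] (min_width=14, slack=1)
Line 11: ['spoon', 'sweet'] (min_width=11, slack=4)
Line 12: ['make', 'quick'] (min_width=10, slack=5)
Total lines: 12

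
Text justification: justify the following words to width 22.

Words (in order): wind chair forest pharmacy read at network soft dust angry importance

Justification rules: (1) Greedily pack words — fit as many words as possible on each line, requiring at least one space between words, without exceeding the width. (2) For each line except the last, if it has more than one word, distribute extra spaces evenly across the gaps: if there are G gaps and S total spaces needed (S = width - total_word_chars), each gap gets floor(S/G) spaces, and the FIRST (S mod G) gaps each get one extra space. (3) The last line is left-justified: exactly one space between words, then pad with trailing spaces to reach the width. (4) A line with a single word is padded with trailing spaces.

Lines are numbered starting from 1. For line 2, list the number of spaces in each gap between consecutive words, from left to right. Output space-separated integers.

Line 1: ['wind', 'chair', 'forest'] (min_width=17, slack=5)
Line 2: ['pharmacy', 'read', 'at'] (min_width=16, slack=6)
Line 3: ['network', 'soft', 'dust'] (min_width=17, slack=5)
Line 4: ['angry', 'importance'] (min_width=16, slack=6)

Answer: 4 4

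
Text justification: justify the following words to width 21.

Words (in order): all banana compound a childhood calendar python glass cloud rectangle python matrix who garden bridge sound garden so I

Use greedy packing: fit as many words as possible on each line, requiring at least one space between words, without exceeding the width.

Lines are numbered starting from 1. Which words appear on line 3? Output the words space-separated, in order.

Line 1: ['all', 'banana', 'compound', 'a'] (min_width=21, slack=0)
Line 2: ['childhood', 'calendar'] (min_width=18, slack=3)
Line 3: ['python', 'glass', 'cloud'] (min_width=18, slack=3)
Line 4: ['rectangle', 'python'] (min_width=16, slack=5)
Line 5: ['matrix', 'who', 'garden'] (min_width=17, slack=4)
Line 6: ['bridge', 'sound', 'garden'] (min_width=19, slack=2)
Line 7: ['so', 'I'] (min_width=4, slack=17)

Answer: python glass cloud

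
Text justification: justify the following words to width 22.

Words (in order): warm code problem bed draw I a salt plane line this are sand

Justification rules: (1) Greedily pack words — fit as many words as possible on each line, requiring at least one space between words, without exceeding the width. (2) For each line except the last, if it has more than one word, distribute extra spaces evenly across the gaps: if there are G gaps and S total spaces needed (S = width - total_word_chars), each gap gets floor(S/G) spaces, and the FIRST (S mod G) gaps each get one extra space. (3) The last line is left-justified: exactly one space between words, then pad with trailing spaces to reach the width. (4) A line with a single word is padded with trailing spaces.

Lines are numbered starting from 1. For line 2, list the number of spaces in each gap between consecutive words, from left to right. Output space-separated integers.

Answer: 2 2 2 1

Derivation:
Line 1: ['warm', 'code', 'problem', 'bed'] (min_width=21, slack=1)
Line 2: ['draw', 'I', 'a', 'salt', 'plane'] (min_width=19, slack=3)
Line 3: ['line', 'this', 'are', 'sand'] (min_width=18, slack=4)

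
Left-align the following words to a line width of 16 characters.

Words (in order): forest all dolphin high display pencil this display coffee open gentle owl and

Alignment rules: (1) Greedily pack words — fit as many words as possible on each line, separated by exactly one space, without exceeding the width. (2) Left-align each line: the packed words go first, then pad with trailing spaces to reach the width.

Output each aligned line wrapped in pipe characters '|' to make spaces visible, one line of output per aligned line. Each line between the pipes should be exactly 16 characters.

Line 1: ['forest', 'all'] (min_width=10, slack=6)
Line 2: ['dolphin', 'high'] (min_width=12, slack=4)
Line 3: ['display', 'pencil'] (min_width=14, slack=2)
Line 4: ['this', 'display'] (min_width=12, slack=4)
Line 5: ['coffee', 'open'] (min_width=11, slack=5)
Line 6: ['gentle', 'owl', 'and'] (min_width=14, slack=2)

Answer: |forest all      |
|dolphin high    |
|display pencil  |
|this display    |
|coffee open     |
|gentle owl and  |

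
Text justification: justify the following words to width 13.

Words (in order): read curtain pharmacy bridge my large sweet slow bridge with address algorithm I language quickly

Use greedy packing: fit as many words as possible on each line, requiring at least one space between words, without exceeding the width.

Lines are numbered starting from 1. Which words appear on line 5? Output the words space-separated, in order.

Answer: slow bridge

Derivation:
Line 1: ['read', 'curtain'] (min_width=12, slack=1)
Line 2: ['pharmacy'] (min_width=8, slack=5)
Line 3: ['bridge', 'my'] (min_width=9, slack=4)
Line 4: ['large', 'sweet'] (min_width=11, slack=2)
Line 5: ['slow', 'bridge'] (min_width=11, slack=2)
Line 6: ['with', 'address'] (min_width=12, slack=1)
Line 7: ['algorithm', 'I'] (min_width=11, slack=2)
Line 8: ['language'] (min_width=8, slack=5)
Line 9: ['quickly'] (min_width=7, slack=6)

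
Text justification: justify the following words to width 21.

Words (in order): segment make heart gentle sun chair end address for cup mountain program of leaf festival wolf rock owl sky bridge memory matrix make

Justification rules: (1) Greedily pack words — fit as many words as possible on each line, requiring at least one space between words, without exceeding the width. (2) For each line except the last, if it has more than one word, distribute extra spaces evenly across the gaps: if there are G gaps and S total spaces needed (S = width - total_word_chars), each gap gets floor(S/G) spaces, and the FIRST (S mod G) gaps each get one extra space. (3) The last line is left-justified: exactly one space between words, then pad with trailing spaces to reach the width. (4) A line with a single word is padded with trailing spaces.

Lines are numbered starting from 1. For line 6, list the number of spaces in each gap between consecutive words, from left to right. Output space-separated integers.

Answer: 2 2 1

Derivation:
Line 1: ['segment', 'make', 'heart'] (min_width=18, slack=3)
Line 2: ['gentle', 'sun', 'chair', 'end'] (min_width=20, slack=1)
Line 3: ['address', 'for', 'cup'] (min_width=15, slack=6)
Line 4: ['mountain', 'program', 'of'] (min_width=19, slack=2)
Line 5: ['leaf', 'festival', 'wolf'] (min_width=18, slack=3)
Line 6: ['rock', 'owl', 'sky', 'bridge'] (min_width=19, slack=2)
Line 7: ['memory', 'matrix', 'make'] (min_width=18, slack=3)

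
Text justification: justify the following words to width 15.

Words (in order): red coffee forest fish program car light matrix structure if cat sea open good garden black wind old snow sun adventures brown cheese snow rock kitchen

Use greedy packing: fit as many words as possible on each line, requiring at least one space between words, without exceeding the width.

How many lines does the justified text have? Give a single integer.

Answer: 13

Derivation:
Line 1: ['red', 'coffee'] (min_width=10, slack=5)
Line 2: ['forest', 'fish'] (min_width=11, slack=4)
Line 3: ['program', 'car'] (min_width=11, slack=4)
Line 4: ['light', 'matrix'] (min_width=12, slack=3)
Line 5: ['structure', 'if'] (min_width=12, slack=3)
Line 6: ['cat', 'sea', 'open'] (min_width=12, slack=3)
Line 7: ['good', 'garden'] (min_width=11, slack=4)
Line 8: ['black', 'wind', 'old'] (min_width=14, slack=1)
Line 9: ['snow', 'sun'] (min_width=8, slack=7)
Line 10: ['adventures'] (min_width=10, slack=5)
Line 11: ['brown', 'cheese'] (min_width=12, slack=3)
Line 12: ['snow', 'rock'] (min_width=9, slack=6)
Line 13: ['kitchen'] (min_width=7, slack=8)
Total lines: 13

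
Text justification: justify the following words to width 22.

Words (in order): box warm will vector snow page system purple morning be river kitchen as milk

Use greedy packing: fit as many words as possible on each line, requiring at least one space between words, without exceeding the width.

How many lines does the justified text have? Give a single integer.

Line 1: ['box', 'warm', 'will', 'vector'] (min_width=20, slack=2)
Line 2: ['snow', 'page', 'system'] (min_width=16, slack=6)
Line 3: ['purple', 'morning', 'be'] (min_width=17, slack=5)
Line 4: ['river', 'kitchen', 'as', 'milk'] (min_width=21, slack=1)
Total lines: 4

Answer: 4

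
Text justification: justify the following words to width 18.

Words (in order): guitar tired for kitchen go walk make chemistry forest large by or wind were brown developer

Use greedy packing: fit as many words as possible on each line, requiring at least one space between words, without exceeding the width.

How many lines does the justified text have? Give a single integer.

Line 1: ['guitar', 'tired', 'for'] (min_width=16, slack=2)
Line 2: ['kitchen', 'go', 'walk'] (min_width=15, slack=3)
Line 3: ['make', 'chemistry'] (min_width=14, slack=4)
Line 4: ['forest', 'large', 'by', 'or'] (min_width=18, slack=0)
Line 5: ['wind', 'were', 'brown'] (min_width=15, slack=3)
Line 6: ['developer'] (min_width=9, slack=9)
Total lines: 6

Answer: 6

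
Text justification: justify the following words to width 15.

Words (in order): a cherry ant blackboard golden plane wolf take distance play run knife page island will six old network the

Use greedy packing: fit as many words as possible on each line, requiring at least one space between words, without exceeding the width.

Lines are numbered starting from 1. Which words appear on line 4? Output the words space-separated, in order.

Line 1: ['a', 'cherry', 'ant'] (min_width=12, slack=3)
Line 2: ['blackboard'] (min_width=10, slack=5)
Line 3: ['golden', 'plane'] (min_width=12, slack=3)
Line 4: ['wolf', 'take'] (min_width=9, slack=6)
Line 5: ['distance', 'play'] (min_width=13, slack=2)
Line 6: ['run', 'knife', 'page'] (min_width=14, slack=1)
Line 7: ['island', 'will', 'six'] (min_width=15, slack=0)
Line 8: ['old', 'network', 'the'] (min_width=15, slack=0)

Answer: wolf take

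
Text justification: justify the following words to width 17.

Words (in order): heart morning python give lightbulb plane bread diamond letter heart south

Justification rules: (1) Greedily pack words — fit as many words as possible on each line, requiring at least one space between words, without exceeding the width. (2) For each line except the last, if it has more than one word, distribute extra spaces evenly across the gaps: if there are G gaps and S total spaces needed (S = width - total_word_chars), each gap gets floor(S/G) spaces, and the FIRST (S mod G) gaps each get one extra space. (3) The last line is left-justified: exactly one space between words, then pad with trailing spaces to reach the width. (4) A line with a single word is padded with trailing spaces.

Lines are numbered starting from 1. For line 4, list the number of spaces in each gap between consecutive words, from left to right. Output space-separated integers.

Line 1: ['heart', 'morning'] (min_width=13, slack=4)
Line 2: ['python', 'give'] (min_width=11, slack=6)
Line 3: ['lightbulb', 'plane'] (min_width=15, slack=2)
Line 4: ['bread', 'diamond'] (min_width=13, slack=4)
Line 5: ['letter', 'heart'] (min_width=12, slack=5)
Line 6: ['south'] (min_width=5, slack=12)

Answer: 5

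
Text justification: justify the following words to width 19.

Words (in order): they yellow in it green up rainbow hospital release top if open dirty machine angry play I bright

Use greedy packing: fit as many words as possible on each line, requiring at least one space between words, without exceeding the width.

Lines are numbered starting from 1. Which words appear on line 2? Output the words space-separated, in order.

Answer: green up rainbow

Derivation:
Line 1: ['they', 'yellow', 'in', 'it'] (min_width=17, slack=2)
Line 2: ['green', 'up', 'rainbow'] (min_width=16, slack=3)
Line 3: ['hospital', 'release'] (min_width=16, slack=3)
Line 4: ['top', 'if', 'open', 'dirty'] (min_width=17, slack=2)
Line 5: ['machine', 'angry', 'play'] (min_width=18, slack=1)
Line 6: ['I', 'bright'] (min_width=8, slack=11)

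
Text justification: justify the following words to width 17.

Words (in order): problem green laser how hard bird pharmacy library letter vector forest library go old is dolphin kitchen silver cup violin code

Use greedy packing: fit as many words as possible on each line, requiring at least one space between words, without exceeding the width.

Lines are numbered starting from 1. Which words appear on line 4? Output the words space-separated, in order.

Answer: library letter

Derivation:
Line 1: ['problem', 'green'] (min_width=13, slack=4)
Line 2: ['laser', 'how', 'hard'] (min_width=14, slack=3)
Line 3: ['bird', 'pharmacy'] (min_width=13, slack=4)
Line 4: ['library', 'letter'] (min_width=14, slack=3)
Line 5: ['vector', 'forest'] (min_width=13, slack=4)
Line 6: ['library', 'go', 'old', 'is'] (min_width=17, slack=0)
Line 7: ['dolphin', 'kitchen'] (min_width=15, slack=2)
Line 8: ['silver', 'cup', 'violin'] (min_width=17, slack=0)
Line 9: ['code'] (min_width=4, slack=13)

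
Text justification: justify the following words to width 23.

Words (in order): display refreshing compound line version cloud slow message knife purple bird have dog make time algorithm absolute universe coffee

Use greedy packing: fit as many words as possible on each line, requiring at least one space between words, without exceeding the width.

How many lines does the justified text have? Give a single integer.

Line 1: ['display', 'refreshing'] (min_width=18, slack=5)
Line 2: ['compound', 'line', 'version'] (min_width=21, slack=2)
Line 3: ['cloud', 'slow', 'message'] (min_width=18, slack=5)
Line 4: ['knife', 'purple', 'bird', 'have'] (min_width=22, slack=1)
Line 5: ['dog', 'make', 'time', 'algorithm'] (min_width=23, slack=0)
Line 6: ['absolute', 'universe'] (min_width=17, slack=6)
Line 7: ['coffee'] (min_width=6, slack=17)
Total lines: 7

Answer: 7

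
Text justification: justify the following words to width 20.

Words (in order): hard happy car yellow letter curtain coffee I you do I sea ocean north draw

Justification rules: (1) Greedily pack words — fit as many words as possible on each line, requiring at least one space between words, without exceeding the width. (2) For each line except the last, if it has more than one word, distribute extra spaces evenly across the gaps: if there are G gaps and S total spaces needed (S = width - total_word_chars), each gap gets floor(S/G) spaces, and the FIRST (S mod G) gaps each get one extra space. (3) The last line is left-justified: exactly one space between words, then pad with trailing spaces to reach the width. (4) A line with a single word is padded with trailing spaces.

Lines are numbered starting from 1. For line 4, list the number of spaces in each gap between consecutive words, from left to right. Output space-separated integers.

Line 1: ['hard', 'happy', 'car'] (min_width=14, slack=6)
Line 2: ['yellow', 'letter'] (min_width=13, slack=7)
Line 3: ['curtain', 'coffee', 'I', 'you'] (min_width=20, slack=0)
Line 4: ['do', 'I', 'sea', 'ocean', 'north'] (min_width=20, slack=0)
Line 5: ['draw'] (min_width=4, slack=16)

Answer: 1 1 1 1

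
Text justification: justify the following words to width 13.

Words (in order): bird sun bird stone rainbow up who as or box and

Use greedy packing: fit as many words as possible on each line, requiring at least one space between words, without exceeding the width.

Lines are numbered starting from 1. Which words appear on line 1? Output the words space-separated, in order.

Answer: bird sun bird

Derivation:
Line 1: ['bird', 'sun', 'bird'] (min_width=13, slack=0)
Line 2: ['stone', 'rainbow'] (min_width=13, slack=0)
Line 3: ['up', 'who', 'as', 'or'] (min_width=12, slack=1)
Line 4: ['box', 'and'] (min_width=7, slack=6)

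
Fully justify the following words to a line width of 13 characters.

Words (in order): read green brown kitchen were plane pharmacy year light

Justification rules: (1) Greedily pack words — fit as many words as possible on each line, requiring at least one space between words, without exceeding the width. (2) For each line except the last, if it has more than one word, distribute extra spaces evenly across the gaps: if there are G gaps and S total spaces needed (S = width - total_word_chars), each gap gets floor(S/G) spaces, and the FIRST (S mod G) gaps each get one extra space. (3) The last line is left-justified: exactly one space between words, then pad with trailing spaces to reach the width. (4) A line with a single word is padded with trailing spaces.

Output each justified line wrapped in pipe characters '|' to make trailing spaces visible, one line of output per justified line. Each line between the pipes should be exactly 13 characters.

Line 1: ['read', 'green'] (min_width=10, slack=3)
Line 2: ['brown', 'kitchen'] (min_width=13, slack=0)
Line 3: ['were', 'plane'] (min_width=10, slack=3)
Line 4: ['pharmacy', 'year'] (min_width=13, slack=0)
Line 5: ['light'] (min_width=5, slack=8)

Answer: |read    green|
|brown kitchen|
|were    plane|
|pharmacy year|
|light        |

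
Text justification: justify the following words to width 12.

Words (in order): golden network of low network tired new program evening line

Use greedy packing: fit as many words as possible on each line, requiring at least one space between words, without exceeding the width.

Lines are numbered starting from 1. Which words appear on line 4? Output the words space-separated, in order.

Line 1: ['golden'] (min_width=6, slack=6)
Line 2: ['network', 'of'] (min_width=10, slack=2)
Line 3: ['low', 'network'] (min_width=11, slack=1)
Line 4: ['tired', 'new'] (min_width=9, slack=3)
Line 5: ['program'] (min_width=7, slack=5)
Line 6: ['evening', 'line'] (min_width=12, slack=0)

Answer: tired new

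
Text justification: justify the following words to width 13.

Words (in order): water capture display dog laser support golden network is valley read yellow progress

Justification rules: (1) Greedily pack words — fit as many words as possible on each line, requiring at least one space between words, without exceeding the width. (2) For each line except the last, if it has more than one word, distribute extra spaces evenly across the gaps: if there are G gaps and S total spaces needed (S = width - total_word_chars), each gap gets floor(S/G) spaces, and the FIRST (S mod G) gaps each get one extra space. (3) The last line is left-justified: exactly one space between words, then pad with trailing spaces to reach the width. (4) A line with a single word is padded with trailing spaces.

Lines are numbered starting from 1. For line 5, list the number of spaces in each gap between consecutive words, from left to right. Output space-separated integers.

Line 1: ['water', 'capture'] (min_width=13, slack=0)
Line 2: ['display', 'dog'] (min_width=11, slack=2)
Line 3: ['laser', 'support'] (min_width=13, slack=0)
Line 4: ['golden'] (min_width=6, slack=7)
Line 5: ['network', 'is'] (min_width=10, slack=3)
Line 6: ['valley', 'read'] (min_width=11, slack=2)
Line 7: ['yellow'] (min_width=6, slack=7)
Line 8: ['progress'] (min_width=8, slack=5)

Answer: 4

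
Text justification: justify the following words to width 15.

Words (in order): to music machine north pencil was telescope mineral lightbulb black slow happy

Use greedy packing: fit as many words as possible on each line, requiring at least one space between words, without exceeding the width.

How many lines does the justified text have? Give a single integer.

Line 1: ['to', 'music'] (min_width=8, slack=7)
Line 2: ['machine', 'north'] (min_width=13, slack=2)
Line 3: ['pencil', 'was'] (min_width=10, slack=5)
Line 4: ['telescope'] (min_width=9, slack=6)
Line 5: ['mineral'] (min_width=7, slack=8)
Line 6: ['lightbulb', 'black'] (min_width=15, slack=0)
Line 7: ['slow', 'happy'] (min_width=10, slack=5)
Total lines: 7

Answer: 7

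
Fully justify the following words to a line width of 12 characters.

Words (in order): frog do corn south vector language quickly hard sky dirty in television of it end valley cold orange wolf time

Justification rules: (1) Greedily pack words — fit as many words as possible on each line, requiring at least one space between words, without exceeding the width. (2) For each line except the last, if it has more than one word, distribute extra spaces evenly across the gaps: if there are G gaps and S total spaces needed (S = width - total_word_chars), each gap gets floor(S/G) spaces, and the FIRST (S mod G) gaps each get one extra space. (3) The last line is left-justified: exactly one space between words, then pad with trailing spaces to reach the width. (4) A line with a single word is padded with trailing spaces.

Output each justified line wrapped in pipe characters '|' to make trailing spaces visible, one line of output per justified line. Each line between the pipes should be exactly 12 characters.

Line 1: ['frog', 'do', 'corn'] (min_width=12, slack=0)
Line 2: ['south', 'vector'] (min_width=12, slack=0)
Line 3: ['language'] (min_width=8, slack=4)
Line 4: ['quickly', 'hard'] (min_width=12, slack=0)
Line 5: ['sky', 'dirty', 'in'] (min_width=12, slack=0)
Line 6: ['television'] (min_width=10, slack=2)
Line 7: ['of', 'it', 'end'] (min_width=9, slack=3)
Line 8: ['valley', 'cold'] (min_width=11, slack=1)
Line 9: ['orange', 'wolf'] (min_width=11, slack=1)
Line 10: ['time'] (min_width=4, slack=8)

Answer: |frog do corn|
|south vector|
|language    |
|quickly hard|
|sky dirty in|
|television  |
|of   it  end|
|valley  cold|
|orange  wolf|
|time        |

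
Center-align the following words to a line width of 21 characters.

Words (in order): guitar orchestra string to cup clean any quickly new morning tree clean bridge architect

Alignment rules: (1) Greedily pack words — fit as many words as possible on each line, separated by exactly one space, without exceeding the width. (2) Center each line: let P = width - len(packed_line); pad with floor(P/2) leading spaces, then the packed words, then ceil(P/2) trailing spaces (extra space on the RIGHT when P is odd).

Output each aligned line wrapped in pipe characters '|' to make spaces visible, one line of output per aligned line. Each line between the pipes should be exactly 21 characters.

Answer: |  guitar orchestra   |
| string to cup clean |
|   any quickly new   |
| morning tree clean  |
|  bridge architect   |

Derivation:
Line 1: ['guitar', 'orchestra'] (min_width=16, slack=5)
Line 2: ['string', 'to', 'cup', 'clean'] (min_width=19, slack=2)
Line 3: ['any', 'quickly', 'new'] (min_width=15, slack=6)
Line 4: ['morning', 'tree', 'clean'] (min_width=18, slack=3)
Line 5: ['bridge', 'architect'] (min_width=16, slack=5)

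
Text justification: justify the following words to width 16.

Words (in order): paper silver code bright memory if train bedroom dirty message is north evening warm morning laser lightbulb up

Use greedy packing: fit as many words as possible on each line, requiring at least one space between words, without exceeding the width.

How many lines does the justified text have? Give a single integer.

Answer: 8

Derivation:
Line 1: ['paper', 'silver'] (min_width=12, slack=4)
Line 2: ['code', 'bright'] (min_width=11, slack=5)
Line 3: ['memory', 'if', 'train'] (min_width=15, slack=1)
Line 4: ['bedroom', 'dirty'] (min_width=13, slack=3)
Line 5: ['message', 'is', 'north'] (min_width=16, slack=0)
Line 6: ['evening', 'warm'] (min_width=12, slack=4)
Line 7: ['morning', 'laser'] (min_width=13, slack=3)
Line 8: ['lightbulb', 'up'] (min_width=12, slack=4)
Total lines: 8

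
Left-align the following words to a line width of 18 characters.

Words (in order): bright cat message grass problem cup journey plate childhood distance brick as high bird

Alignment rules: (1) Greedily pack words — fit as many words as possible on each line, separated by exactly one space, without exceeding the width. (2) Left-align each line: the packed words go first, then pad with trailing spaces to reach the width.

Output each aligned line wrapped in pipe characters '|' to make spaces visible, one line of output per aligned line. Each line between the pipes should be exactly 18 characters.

Line 1: ['bright', 'cat', 'message'] (min_width=18, slack=0)
Line 2: ['grass', 'problem', 'cup'] (min_width=17, slack=1)
Line 3: ['journey', 'plate'] (min_width=13, slack=5)
Line 4: ['childhood', 'distance'] (min_width=18, slack=0)
Line 5: ['brick', 'as', 'high', 'bird'] (min_width=18, slack=0)

Answer: |bright cat message|
|grass problem cup |
|journey plate     |
|childhood distance|
|brick as high bird|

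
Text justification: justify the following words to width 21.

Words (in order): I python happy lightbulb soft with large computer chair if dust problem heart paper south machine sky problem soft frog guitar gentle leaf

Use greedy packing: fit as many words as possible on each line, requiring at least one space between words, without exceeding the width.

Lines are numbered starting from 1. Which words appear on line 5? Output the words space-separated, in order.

Line 1: ['I', 'python', 'happy'] (min_width=14, slack=7)
Line 2: ['lightbulb', 'soft', 'with'] (min_width=19, slack=2)
Line 3: ['large', 'computer', 'chair'] (min_width=20, slack=1)
Line 4: ['if', 'dust', 'problem', 'heart'] (min_width=21, slack=0)
Line 5: ['paper', 'south', 'machine'] (min_width=19, slack=2)
Line 6: ['sky', 'problem', 'soft', 'frog'] (min_width=21, slack=0)
Line 7: ['guitar', 'gentle', 'leaf'] (min_width=18, slack=3)

Answer: paper south machine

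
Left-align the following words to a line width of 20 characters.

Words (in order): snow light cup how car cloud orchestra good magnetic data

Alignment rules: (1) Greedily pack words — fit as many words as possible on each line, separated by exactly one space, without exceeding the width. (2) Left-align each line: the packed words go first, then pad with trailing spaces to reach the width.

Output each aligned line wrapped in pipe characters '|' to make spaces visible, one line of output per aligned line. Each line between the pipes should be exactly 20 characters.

Answer: |snow light cup how  |
|car cloud orchestra |
|good magnetic data  |

Derivation:
Line 1: ['snow', 'light', 'cup', 'how'] (min_width=18, slack=2)
Line 2: ['car', 'cloud', 'orchestra'] (min_width=19, slack=1)
Line 3: ['good', 'magnetic', 'data'] (min_width=18, slack=2)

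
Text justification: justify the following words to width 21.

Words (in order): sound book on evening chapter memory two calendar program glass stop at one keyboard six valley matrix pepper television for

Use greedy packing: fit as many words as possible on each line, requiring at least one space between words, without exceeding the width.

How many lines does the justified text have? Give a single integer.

Answer: 7

Derivation:
Line 1: ['sound', 'book', 'on', 'evening'] (min_width=21, slack=0)
Line 2: ['chapter', 'memory', 'two'] (min_width=18, slack=3)
Line 3: ['calendar', 'program'] (min_width=16, slack=5)
Line 4: ['glass', 'stop', 'at', 'one'] (min_width=17, slack=4)
Line 5: ['keyboard', 'six', 'valley'] (min_width=19, slack=2)
Line 6: ['matrix', 'pepper'] (min_width=13, slack=8)
Line 7: ['television', 'for'] (min_width=14, slack=7)
Total lines: 7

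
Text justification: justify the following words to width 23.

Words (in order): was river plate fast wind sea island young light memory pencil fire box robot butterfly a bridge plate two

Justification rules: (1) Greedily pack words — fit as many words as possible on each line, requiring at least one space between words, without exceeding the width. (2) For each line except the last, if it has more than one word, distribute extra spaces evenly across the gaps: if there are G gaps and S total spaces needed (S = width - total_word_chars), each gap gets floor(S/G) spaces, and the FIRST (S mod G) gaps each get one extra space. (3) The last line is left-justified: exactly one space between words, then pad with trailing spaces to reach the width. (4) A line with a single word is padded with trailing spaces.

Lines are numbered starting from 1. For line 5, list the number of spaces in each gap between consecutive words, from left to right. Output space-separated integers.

Line 1: ['was', 'river', 'plate', 'fast'] (min_width=20, slack=3)
Line 2: ['wind', 'sea', 'island', 'young'] (min_width=21, slack=2)
Line 3: ['light', 'memory', 'pencil'] (min_width=19, slack=4)
Line 4: ['fire', 'box', 'robot'] (min_width=14, slack=9)
Line 5: ['butterfly', 'a', 'bridge'] (min_width=18, slack=5)
Line 6: ['plate', 'two'] (min_width=9, slack=14)

Answer: 4 3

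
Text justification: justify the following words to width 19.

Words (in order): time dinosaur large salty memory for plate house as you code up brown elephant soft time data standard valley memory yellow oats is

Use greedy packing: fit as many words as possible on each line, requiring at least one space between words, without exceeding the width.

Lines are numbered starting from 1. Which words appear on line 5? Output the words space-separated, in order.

Answer: elephant soft time

Derivation:
Line 1: ['time', 'dinosaur', 'large'] (min_width=19, slack=0)
Line 2: ['salty', 'memory', 'for'] (min_width=16, slack=3)
Line 3: ['plate', 'house', 'as', 'you'] (min_width=18, slack=1)
Line 4: ['code', 'up', 'brown'] (min_width=13, slack=6)
Line 5: ['elephant', 'soft', 'time'] (min_width=18, slack=1)
Line 6: ['data', 'standard'] (min_width=13, slack=6)
Line 7: ['valley', 'memory'] (min_width=13, slack=6)
Line 8: ['yellow', 'oats', 'is'] (min_width=14, slack=5)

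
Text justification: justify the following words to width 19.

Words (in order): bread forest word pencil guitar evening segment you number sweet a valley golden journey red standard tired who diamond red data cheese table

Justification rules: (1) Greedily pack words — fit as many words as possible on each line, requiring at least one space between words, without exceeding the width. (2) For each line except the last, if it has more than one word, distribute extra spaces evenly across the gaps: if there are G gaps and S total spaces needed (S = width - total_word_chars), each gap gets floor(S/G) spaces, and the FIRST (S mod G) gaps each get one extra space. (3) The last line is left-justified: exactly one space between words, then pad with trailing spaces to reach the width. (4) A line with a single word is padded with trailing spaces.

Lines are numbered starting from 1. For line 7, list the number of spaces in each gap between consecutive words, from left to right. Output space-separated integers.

Line 1: ['bread', 'forest', 'word'] (min_width=17, slack=2)
Line 2: ['pencil', 'guitar'] (min_width=13, slack=6)
Line 3: ['evening', 'segment', 'you'] (min_width=19, slack=0)
Line 4: ['number', 'sweet', 'a'] (min_width=14, slack=5)
Line 5: ['valley', 'golden'] (min_width=13, slack=6)
Line 6: ['journey', 'red'] (min_width=11, slack=8)
Line 7: ['standard', 'tired', 'who'] (min_width=18, slack=1)
Line 8: ['diamond', 'red', 'data'] (min_width=16, slack=3)
Line 9: ['cheese', 'table'] (min_width=12, slack=7)

Answer: 2 1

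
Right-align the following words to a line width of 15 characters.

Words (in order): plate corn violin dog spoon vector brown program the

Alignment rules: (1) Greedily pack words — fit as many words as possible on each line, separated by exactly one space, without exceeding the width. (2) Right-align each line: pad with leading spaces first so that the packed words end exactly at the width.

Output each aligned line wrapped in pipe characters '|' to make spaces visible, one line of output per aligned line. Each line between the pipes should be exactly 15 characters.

Answer: |     plate corn|
|     violin dog|
|   spoon vector|
|  brown program|
|            the|

Derivation:
Line 1: ['plate', 'corn'] (min_width=10, slack=5)
Line 2: ['violin', 'dog'] (min_width=10, slack=5)
Line 3: ['spoon', 'vector'] (min_width=12, slack=3)
Line 4: ['brown', 'program'] (min_width=13, slack=2)
Line 5: ['the'] (min_width=3, slack=12)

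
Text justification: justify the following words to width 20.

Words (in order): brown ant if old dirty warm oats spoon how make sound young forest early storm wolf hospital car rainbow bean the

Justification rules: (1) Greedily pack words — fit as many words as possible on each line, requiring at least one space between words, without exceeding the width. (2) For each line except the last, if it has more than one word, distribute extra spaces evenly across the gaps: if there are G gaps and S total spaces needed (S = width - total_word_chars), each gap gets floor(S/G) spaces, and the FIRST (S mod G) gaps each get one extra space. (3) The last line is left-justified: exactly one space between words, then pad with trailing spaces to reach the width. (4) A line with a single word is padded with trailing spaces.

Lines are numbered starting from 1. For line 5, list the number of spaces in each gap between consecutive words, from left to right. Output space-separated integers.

Answer: 2 1

Derivation:
Line 1: ['brown', 'ant', 'if', 'old'] (min_width=16, slack=4)
Line 2: ['dirty', 'warm', 'oats'] (min_width=15, slack=5)
Line 3: ['spoon', 'how', 'make', 'sound'] (min_width=20, slack=0)
Line 4: ['young', 'forest', 'early'] (min_width=18, slack=2)
Line 5: ['storm', 'wolf', 'hospital'] (min_width=19, slack=1)
Line 6: ['car', 'rainbow', 'bean', 'the'] (min_width=20, slack=0)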